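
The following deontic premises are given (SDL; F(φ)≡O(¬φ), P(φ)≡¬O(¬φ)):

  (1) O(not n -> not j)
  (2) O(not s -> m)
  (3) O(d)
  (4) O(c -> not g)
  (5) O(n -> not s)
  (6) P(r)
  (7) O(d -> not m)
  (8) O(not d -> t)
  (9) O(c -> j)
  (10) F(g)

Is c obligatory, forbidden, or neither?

Premise 3 gives O(d).
Applying K to premise 7 (O(d -> not m)) and O(d) yields O(not m).
Premise 2 is O(not s -> m); contrapositively O(not m -> s). Since O(not m) holds, K gives O(s).
Premise 5 is O(n -> not s); contrapositively O(s -> not n). Since O(s) holds, K gives O(not n).
With premise 1, O(not n -> not j), the K-axiom yields O(not j).
The contrapositive of premise 9 (O(c -> j)) is O(not j -> not c), and O(not j) is already established, so O(not c).
Premises 4, 6, 8, 10 do not contribute to this derivation.
Thus O(not c), which is F(c): c is forbidden.

Forbidden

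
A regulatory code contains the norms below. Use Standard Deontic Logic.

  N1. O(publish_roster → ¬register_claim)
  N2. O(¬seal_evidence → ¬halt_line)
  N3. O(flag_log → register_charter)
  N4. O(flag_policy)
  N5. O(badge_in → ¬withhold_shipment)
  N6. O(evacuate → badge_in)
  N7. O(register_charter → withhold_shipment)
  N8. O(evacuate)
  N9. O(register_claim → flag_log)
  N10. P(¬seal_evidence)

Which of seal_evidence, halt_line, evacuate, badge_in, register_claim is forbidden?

register_claim

Premise 8 gives O(evacuate).
Applying K to premise 6 (O(evacuate → badge_in)) and O(evacuate) yields O(badge_in).
Premise 5 is O(badge_in → ¬withhold_shipment); since O(badge_in), deontic closure gives O(¬withhold_shipment).
The contrapositive of premise 7 (O(register_charter → withhold_shipment)) is O(¬withhold_shipment → ¬register_charter), and O(¬withhold_shipment) is already established, so O(¬register_charter).
The contrapositive of premise 3 (O(flag_log → register_charter)) is O(¬register_charter → ¬flag_log), and O(¬register_charter) is already established, so O(¬flag_log).
Premise 9 is O(register_claim → flag_log); contrapositively O(¬flag_log → ¬register_claim). Since O(¬flag_log) holds, K gives O(¬register_claim).
So O(¬register_claim) holds, i.e. register_claim is forbidden. None of the other listed options is forbidden under the premises.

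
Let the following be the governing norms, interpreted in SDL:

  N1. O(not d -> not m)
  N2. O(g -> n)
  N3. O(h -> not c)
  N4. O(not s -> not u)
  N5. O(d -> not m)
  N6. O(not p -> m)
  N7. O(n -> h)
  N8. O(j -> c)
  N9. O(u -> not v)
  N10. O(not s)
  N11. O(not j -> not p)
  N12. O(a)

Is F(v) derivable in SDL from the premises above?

No

Premise 9 is O(u -> not v), but O(u) is not derivable from the premises, so it does not yield O(not v).
No other premise forces O(not v). An ideal world satisfying every premise can still have v true, so F(v) is not derivable.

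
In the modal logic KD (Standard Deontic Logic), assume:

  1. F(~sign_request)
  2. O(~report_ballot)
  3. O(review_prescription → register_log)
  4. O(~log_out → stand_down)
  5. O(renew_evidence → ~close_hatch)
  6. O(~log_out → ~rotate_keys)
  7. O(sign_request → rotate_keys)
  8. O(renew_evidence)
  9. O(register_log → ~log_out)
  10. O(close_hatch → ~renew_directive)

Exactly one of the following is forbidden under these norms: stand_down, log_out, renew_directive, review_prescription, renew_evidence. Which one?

Premise 1, F(~sign_request), is equivalent to O(sign_request).
Premise 7 is O(sign_request → rotate_keys); since O(sign_request), deontic closure gives O(rotate_keys).
Premise 6, O(~log_out → ~rotate_keys), contraposes to O(rotate_keys → log_out); with O(rotate_keys) we get O(log_out).
The contrapositive of premise 9 (O(register_log → ~log_out)) is O(log_out → ~register_log), and O(log_out) is already established, so O(~register_log).
Premise 3 is O(review_prescription → register_log); contrapositively O(~register_log → ~review_prescription). Since O(~register_log) holds, K gives O(~review_prescription).
So O(~review_prescription) holds, i.e. review_prescription is forbidden. None of the other listed options is forbidden under the premises.

review_prescription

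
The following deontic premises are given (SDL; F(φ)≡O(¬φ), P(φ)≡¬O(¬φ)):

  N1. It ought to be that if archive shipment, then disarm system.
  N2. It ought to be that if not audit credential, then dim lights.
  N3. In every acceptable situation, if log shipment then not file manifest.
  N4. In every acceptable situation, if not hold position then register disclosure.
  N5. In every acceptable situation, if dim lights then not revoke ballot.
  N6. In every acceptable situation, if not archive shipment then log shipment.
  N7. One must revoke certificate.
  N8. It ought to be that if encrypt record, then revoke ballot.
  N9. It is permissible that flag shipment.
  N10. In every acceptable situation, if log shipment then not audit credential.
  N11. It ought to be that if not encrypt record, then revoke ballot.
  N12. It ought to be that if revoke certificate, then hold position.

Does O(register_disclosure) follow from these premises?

Premise 4 is O(¬hold_position → register_disclosure), but O(¬hold_position) is not derivable from the premises, so it does not yield O(register_disclosure).
No other premise forces O(register_disclosure). An ideal world satisfying every premise can still have register_disclosure false, so O(register_disclosure) is not derivable.

No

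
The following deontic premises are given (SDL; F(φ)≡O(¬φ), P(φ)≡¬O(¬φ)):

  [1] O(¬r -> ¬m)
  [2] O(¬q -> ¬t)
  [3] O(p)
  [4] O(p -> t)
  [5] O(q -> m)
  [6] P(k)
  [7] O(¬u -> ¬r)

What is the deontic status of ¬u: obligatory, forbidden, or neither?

Forbidden

From premise 3 we have O(p).
Applying K to premise 4 (O(p -> t)) and O(p) yields O(t).
Premise 2 is O(¬q -> ¬t); contrapositively O(t -> q). Since O(t) holds, K gives O(q).
Applying K to premise 5 (O(q -> m)) and O(q) yields O(m).
Premise 1, O(¬r -> ¬m), contraposes to O(m -> r); with O(m) we get O(r).
Premise 7, O(¬u -> ¬r), contraposes to O(r -> u); with O(r) we get O(u).
Premise 6 does not contribute to this derivation.
Thus O(u), which is F(¬u): ¬u is forbidden.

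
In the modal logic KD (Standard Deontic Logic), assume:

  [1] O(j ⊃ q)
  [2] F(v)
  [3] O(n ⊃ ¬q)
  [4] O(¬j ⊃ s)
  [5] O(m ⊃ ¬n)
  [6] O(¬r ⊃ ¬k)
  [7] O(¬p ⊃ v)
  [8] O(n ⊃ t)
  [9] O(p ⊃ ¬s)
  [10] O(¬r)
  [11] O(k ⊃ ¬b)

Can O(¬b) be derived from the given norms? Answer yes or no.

No

Premise 11 is O(k ⊃ ¬b), but O(k) is not derivable from the premises, so it does not yield O(¬b).
No other premise forces O(¬b). An ideal world satisfying every premise can still have ¬b false, so O(¬b) is not derivable.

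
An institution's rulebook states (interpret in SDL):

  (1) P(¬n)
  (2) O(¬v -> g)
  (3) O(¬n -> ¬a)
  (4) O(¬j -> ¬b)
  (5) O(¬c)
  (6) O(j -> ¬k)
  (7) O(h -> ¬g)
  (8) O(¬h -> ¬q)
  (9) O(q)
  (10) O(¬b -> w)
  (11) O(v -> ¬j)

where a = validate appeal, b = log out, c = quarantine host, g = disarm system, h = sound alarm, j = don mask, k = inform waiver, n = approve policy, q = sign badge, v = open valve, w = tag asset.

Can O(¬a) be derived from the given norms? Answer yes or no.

Premise 3 is O(¬n -> ¬a), but O(¬n) is not derivable from the premises (the permission P(¬n) asserts only ¬O(n), not O(¬n)), so it does not yield O(¬a).
No other premise forces O(¬a). An ideal world satisfying every premise can still have ¬a false, so O(¬a) is not derivable.

No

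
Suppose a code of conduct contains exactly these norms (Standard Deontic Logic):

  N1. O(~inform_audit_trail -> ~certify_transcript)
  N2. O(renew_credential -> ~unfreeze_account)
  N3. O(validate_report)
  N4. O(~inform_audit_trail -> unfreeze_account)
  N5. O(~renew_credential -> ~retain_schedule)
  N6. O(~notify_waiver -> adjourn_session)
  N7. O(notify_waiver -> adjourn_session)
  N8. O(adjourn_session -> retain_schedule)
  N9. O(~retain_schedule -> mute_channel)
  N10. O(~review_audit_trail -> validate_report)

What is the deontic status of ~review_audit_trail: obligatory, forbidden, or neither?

Neither

Premise 10 is O(~review_audit_trail -> validate_report); even if O(validate_report) held, inferring O(~review_audit_trail) would be affirming the consequent — invalid.
No premise or chain of K-axiom applications forces O(~review_audit_trail), and none forces O(review_audit_trail). So ~review_audit_trail is neither obligatory nor forbidden under these norms.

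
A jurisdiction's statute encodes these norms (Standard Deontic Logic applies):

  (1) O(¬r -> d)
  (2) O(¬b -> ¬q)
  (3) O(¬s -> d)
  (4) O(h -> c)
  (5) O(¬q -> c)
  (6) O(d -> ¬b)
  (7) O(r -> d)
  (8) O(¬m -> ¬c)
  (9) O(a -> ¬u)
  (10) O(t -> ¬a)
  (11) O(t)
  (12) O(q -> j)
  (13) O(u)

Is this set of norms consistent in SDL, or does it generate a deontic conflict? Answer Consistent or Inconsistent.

Premise 9 is O(a -> ¬u), but O(a) is not derivable from the premises, so it does not yield O(¬u).
So O(¬u) is not derivable, and the apparent clash with O(u) does not arise.
A world satisfying every obligation exists (e.g. a=false, b=false, c=true, d=true, h=false, j=false, m=true, q=false, r=false, s=false, t=true, u=true); no atom is both obligatory and forbidden, so the set is consistent.

Consistent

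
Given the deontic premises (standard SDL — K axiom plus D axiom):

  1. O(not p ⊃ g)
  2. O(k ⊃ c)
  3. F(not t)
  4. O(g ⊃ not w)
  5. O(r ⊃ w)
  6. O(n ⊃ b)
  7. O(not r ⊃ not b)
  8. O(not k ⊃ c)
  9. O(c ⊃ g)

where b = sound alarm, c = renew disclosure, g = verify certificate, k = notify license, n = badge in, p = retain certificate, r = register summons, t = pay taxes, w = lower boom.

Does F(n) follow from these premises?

By case analysis on k: premise 2 gives O(k ⊃ c) and premise 8 gives O(not k ⊃ c), so O(c) either way.
Premise 9 is O(c ⊃ g); since O(c), deontic closure gives O(g).
Applying K to premise 4 (O(g ⊃ not w)) and O(g) yields O(not w).
The contrapositive of premise 5 (O(r ⊃ w)) is O(not w ⊃ not r), and O(not w) is already established, so O(not r).
With premise 7, O(not r ⊃ not b), the K-axiom yields O(not b).
Premise 6, O(n ⊃ b), contraposes to O(not b ⊃ not n); with O(not b) we get O(not n).
Premises 1, 3 do not contribute to this derivation.
So O(not n) holds, i.e. F(n). The claim follows.

Yes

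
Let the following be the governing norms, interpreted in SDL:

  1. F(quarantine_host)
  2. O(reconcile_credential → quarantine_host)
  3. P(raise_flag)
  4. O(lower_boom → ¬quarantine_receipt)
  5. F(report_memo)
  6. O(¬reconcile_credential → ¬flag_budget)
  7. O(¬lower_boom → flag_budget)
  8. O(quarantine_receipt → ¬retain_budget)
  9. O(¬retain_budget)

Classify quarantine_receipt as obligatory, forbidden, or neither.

Premise 1 is F(quarantine_host), i.e. O(¬quarantine_host).
The contrapositive of premise 2 (O(reconcile_credential → quarantine_host)) is O(¬quarantine_host → ¬reconcile_credential), and O(¬quarantine_host) is already established, so O(¬reconcile_credential).
With premise 6, O(¬reconcile_credential → ¬flag_budget), the K-axiom yields O(¬flag_budget).
The contrapositive of premise 7 (O(¬lower_boom → flag_budget)) is O(¬flag_budget → lower_boom), and O(¬flag_budget) is already established, so O(lower_boom).
Applying K to premise 4 (O(lower_boom → ¬quarantine_receipt)) and O(lower_boom) yields O(¬quarantine_receipt).
Premises 3, 5, 8, 9 do not contribute to this derivation.
Thus O(¬quarantine_receipt), which is F(quarantine_receipt): quarantine_receipt is forbidden.

Forbidden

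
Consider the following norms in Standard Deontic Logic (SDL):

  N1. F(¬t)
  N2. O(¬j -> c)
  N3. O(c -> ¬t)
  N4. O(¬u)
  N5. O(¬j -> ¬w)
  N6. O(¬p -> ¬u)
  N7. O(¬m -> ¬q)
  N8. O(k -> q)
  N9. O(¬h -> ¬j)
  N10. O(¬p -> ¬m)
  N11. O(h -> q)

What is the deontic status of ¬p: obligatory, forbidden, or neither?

Forbidden

F(¬t) at premise 1 means O(t).
Premise 3 is O(c -> ¬t); contrapositively O(t -> ¬c). Since O(t) holds, K gives O(¬c).
The contrapositive of premise 2 (O(¬j -> c)) is O(¬c -> j), and O(¬c) is already established, so O(j).
Premise 9, O(¬h -> ¬j), contraposes to O(j -> h); with O(j) we get O(h).
Applying K to premise 11 (O(h -> q)) and O(h) yields O(q).
Premise 7 is O(¬m -> ¬q); contrapositively O(q -> m). Since O(q) holds, K gives O(m).
Premise 10 is O(¬p -> ¬m); contrapositively O(m -> p). Since O(m) holds, K gives O(p).
Premises 4, 5, 6, 8 do not contribute to this derivation.
Thus O(p), which is F(¬p): ¬p is forbidden.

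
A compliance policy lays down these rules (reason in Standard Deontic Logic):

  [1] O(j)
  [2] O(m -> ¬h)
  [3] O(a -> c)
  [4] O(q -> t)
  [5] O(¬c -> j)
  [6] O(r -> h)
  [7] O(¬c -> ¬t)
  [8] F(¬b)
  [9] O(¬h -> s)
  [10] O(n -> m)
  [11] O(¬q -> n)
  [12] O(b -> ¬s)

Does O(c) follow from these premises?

Premise 8 is F(¬b), i.e. O(b).
From O(b) and premise 12, O(b -> ¬s), we obtain O(¬s).
Premise 9 is O(¬h -> s); contrapositively O(¬s -> h). Since O(¬s) holds, K gives O(h).
Premise 2, O(m -> ¬h), contraposes to O(h -> ¬m); with O(h) we get O(¬m).
The contrapositive of premise 10 (O(n -> m)) is O(¬m -> ¬n), and O(¬m) is already established, so O(¬n).
Premise 11 is O(¬q -> n); contrapositively O(¬n -> q). Since O(¬n) holds, K gives O(q).
From O(q) and premise 4, O(q -> t), we obtain O(t).
The contrapositive of premise 7 (O(¬c -> ¬t)) is O(t -> c), and O(t) is already established, so O(c).
Premises 1, 3, 5, 6 do not contribute to this derivation.
So O(c) follows.

Yes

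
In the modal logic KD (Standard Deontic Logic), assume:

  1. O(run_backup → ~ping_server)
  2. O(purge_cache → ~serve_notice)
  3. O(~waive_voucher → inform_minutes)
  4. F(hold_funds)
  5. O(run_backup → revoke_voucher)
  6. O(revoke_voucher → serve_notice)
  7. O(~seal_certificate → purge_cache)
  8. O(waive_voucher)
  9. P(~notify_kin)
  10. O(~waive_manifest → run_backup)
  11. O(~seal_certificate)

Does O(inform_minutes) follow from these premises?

No

Premise 3 is O(~waive_voucher → inform_minutes), but O(~waive_voucher) is not derivable from the premises, so it does not yield O(inform_minutes).
No other premise forces O(inform_minutes). An ideal world satisfying every premise can still have inform_minutes false, so O(inform_minutes) is not derivable.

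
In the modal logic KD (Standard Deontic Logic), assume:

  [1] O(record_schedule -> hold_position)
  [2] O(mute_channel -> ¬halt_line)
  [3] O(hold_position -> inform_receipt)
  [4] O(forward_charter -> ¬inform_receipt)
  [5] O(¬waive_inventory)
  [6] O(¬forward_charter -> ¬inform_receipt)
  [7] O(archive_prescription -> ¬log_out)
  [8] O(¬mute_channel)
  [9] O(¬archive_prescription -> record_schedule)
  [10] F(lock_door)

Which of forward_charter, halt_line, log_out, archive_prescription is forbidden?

log_out

Premises 6 and 4 are O(¬forward_charter -> ¬inform_receipt) and O(forward_charter -> ¬inform_receipt); every ideal world satisfies ¬forward_charter or forward_charter, so in either case ¬inform_receipt holds — hence O(¬inform_receipt).
Premise 3 is O(hold_position -> inform_receipt); contrapositively O(¬inform_receipt -> ¬hold_position). Since O(¬inform_receipt) holds, K gives O(¬hold_position).
Premise 1, O(record_schedule -> hold_position), contraposes to O(¬hold_position -> ¬record_schedule); with O(¬hold_position) we get O(¬record_schedule).
The contrapositive of premise 9 (O(¬archive_prescription -> record_schedule)) is O(¬record_schedule -> archive_prescription), and O(¬record_schedule) is already established, so O(archive_prescription).
Applying K to premise 7 (O(archive_prescription -> ¬log_out)) and O(archive_prescription) yields O(¬log_out).
So O(¬log_out) holds, i.e. log_out is forbidden. None of the other listed options is forbidden under the premises.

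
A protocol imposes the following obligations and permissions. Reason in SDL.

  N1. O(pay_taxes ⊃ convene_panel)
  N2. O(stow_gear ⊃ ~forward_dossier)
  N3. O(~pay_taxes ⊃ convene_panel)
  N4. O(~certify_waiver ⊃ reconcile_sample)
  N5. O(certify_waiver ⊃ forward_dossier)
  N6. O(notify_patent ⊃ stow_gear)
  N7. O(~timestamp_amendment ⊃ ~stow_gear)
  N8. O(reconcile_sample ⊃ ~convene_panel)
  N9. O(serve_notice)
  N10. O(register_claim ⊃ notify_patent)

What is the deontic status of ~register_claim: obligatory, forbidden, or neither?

Obligatory

Premises 3 and 1 cover both cases: O(~pay_taxes ⊃ convene_panel) and O(pay_taxes ⊃ convene_panel). Since ~pay_taxes ∨ pay_taxes is a tautology, O(convene_panel) follows.
Premise 8 is O(reconcile_sample ⊃ ~convene_panel); contrapositively O(convene_panel ⊃ ~reconcile_sample). Since O(convene_panel) holds, K gives O(~reconcile_sample).
Premise 4, O(~certify_waiver ⊃ reconcile_sample), contraposes to O(~reconcile_sample ⊃ certify_waiver); with O(~reconcile_sample) we get O(certify_waiver).
With premise 5, O(certify_waiver ⊃ forward_dossier), the K-axiom yields O(forward_dossier).
Premise 2 is O(stow_gear ⊃ ~forward_dossier); contrapositively O(forward_dossier ⊃ ~stow_gear). Since O(forward_dossier) holds, K gives O(~stow_gear).
Premise 6, O(notify_patent ⊃ stow_gear), contraposes to O(~stow_gear ⊃ ~notify_patent); with O(~stow_gear) we get O(~notify_patent).
The contrapositive of premise 10 (O(register_claim ⊃ notify_patent)) is O(~notify_patent ⊃ ~register_claim), and O(~notify_patent) is already established, so O(~register_claim).
Premises 7, 9 do not contribute to this derivation.
Hence ~register_claim is obligatory.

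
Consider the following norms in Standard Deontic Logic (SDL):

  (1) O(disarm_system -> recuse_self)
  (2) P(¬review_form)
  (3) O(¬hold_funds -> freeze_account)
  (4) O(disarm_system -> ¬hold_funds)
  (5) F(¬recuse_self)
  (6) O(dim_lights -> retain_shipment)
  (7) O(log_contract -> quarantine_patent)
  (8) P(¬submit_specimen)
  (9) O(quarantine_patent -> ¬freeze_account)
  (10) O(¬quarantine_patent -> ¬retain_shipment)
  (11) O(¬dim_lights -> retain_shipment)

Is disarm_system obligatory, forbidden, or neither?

Forbidden

Premises 6 and 11 cover both cases: O(dim_lights -> retain_shipment) and O(¬dim_lights -> retain_shipment). Since dim_lights ∨ ¬dim_lights is a tautology, O(retain_shipment) follows.
The contrapositive of premise 10 (O(¬quarantine_patent -> ¬retain_shipment)) is O(retain_shipment -> quarantine_patent), and O(retain_shipment) is already established, so O(quarantine_patent).
Premise 9 is O(quarantine_patent -> ¬freeze_account); since O(quarantine_patent), deontic closure gives O(¬freeze_account).
Premise 3 is O(¬hold_funds -> freeze_account); contrapositively O(¬freeze_account -> hold_funds). Since O(¬freeze_account) holds, K gives O(hold_funds).
The contrapositive of premise 4 (O(disarm_system -> ¬hold_funds)) is O(hold_funds -> ¬disarm_system), and O(hold_funds) is already established, so O(¬disarm_system).
Premises 1, 2, 5, 7, 8 do not contribute to this derivation.
Thus O(¬disarm_system), which is F(disarm_system): disarm_system is forbidden.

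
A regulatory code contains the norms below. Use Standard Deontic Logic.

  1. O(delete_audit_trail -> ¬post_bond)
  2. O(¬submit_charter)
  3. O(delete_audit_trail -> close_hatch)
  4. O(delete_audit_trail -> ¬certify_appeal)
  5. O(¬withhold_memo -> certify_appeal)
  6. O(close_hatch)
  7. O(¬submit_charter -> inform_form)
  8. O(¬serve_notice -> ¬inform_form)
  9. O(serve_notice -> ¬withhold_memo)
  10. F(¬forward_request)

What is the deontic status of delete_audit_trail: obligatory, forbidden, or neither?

Forbidden

From premise 2 we have O(¬submit_charter).
With premise 7, O(¬submit_charter -> inform_form), the K-axiom yields O(inform_form).
Premise 8, O(¬serve_notice -> ¬inform_form), contraposes to O(inform_form -> serve_notice); with O(inform_form) we get O(serve_notice).
Applying K to premise 9 (O(serve_notice -> ¬withhold_memo)) and O(serve_notice) yields O(¬withhold_memo).
Premise 5 is O(¬withhold_memo -> certify_appeal); since O(¬withhold_memo), deontic closure gives O(certify_appeal).
Premise 4 is O(delete_audit_trail -> ¬certify_appeal); contrapositively O(certify_appeal -> ¬delete_audit_trail). Since O(certify_appeal) holds, K gives O(¬delete_audit_trail).
Premises 1, 3, 6, 10 do not contribute to this derivation.
Thus O(¬delete_audit_trail), which is F(delete_audit_trail): delete_audit_trail is forbidden.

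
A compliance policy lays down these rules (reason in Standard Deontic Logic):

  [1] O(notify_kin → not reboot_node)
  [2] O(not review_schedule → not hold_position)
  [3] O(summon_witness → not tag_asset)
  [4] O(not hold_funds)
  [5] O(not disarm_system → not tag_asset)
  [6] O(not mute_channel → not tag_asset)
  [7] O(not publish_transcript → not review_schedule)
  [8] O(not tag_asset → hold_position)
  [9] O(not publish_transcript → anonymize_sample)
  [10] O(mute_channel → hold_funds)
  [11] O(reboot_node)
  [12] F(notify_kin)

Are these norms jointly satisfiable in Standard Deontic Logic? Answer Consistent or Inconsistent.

Premise 1 is O(notify_kin → not reboot_node), but O(notify_kin) is not derivable from the premises, so it does not yield O(not reboot_node).
So O(not reboot_node) is not derivable, and the apparent clash with O(reboot_node) does not arise.
A world satisfying every obligation exists (e.g. anonymize_sample=false, disarm_system=false, hold_funds=false, hold_position=true, mute_channel=false, notify_kin=false, publish_transcript=true, reboot_node=true, review_schedule=true, summon_witness=false, tag_asset=false); no atom is both obligatory and forbidden, so the set is consistent.

Consistent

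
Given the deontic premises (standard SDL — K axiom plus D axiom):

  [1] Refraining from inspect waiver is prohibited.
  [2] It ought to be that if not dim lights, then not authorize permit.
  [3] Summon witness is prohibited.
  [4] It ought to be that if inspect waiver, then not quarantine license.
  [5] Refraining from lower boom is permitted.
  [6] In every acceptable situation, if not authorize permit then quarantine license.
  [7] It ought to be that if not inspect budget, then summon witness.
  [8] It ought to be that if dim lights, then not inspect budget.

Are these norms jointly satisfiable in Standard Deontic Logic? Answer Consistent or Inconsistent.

Inconsistent

F(summon_witness) at premise 3 means O(¬summon_witness).
Premise 7, O(¬inspect_budget → summon_witness), contraposes to O(¬summon_witness → inspect_budget); with O(¬summon_witness) we get O(inspect_budget).
Premise 8 is O(dim_lights → ¬inspect_budget); contrapositively O(inspect_budget → ¬dim_lights). Since O(inspect_budget) holds, K gives O(¬dim_lights).
Applying K to premise 2 (O(¬dim_lights → ¬authorize_permit)) and O(¬dim_lights) yields O(¬authorize_permit).
From O(¬authorize_permit) and premise 6, O(¬authorize_permit → quarantine_license), we obtain O(quarantine_license).
The contrapositive of premise 4 (O(inspect_waiver → ¬quarantine_license)) is O(quarantine_license → ¬inspect_waiver), and O(quarantine_license) is already established, so O(¬inspect_waiver).
But premise 1, F(¬inspect_waiver), means O(inspect_waiver).
We now have both O(¬inspect_waiver) and O(inspect_waiver) — inspect_waiver is simultaneously obligatory and forbidden, violating the D-axiom.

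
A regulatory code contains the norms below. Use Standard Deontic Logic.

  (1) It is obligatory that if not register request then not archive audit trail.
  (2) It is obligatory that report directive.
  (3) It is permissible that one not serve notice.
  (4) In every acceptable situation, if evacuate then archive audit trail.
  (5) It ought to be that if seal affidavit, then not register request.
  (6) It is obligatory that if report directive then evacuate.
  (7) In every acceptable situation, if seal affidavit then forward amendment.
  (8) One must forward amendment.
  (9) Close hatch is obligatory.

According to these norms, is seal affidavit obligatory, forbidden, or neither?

Forbidden

Premise 2 gives O(report_directive).
Applying K to premise 6 (O(report_directive → evacuate)) and O(report_directive) yields O(evacuate).
Applying K to premise 4 (O(evacuate → archive_audit_trail)) and O(evacuate) yields O(archive_audit_trail).
Premise 1 is O(¬register_request → ¬archive_audit_trail); contrapositively O(archive_audit_trail → register_request). Since O(archive_audit_trail) holds, K gives O(register_request).
The contrapositive of premise 5 (O(seal_affidavit → ¬register_request)) is O(register_request → ¬seal_affidavit), and O(register_request) is already established, so O(¬seal_affidavit).
Premises 3, 7, 8, 9 do not contribute to this derivation.
Thus O(¬seal_affidavit), which is F(seal_affidavit): seal_affidavit is forbidden.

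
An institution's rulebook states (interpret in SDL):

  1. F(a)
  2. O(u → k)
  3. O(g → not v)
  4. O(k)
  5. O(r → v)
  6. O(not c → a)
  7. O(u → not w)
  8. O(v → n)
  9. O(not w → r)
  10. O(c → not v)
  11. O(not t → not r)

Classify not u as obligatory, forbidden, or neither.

Obligatory

Premise 1, F(a), is equivalent to O(not a).
The contrapositive of premise 6 (O(not c → a)) is O(not a → c), and O(not a) is already established, so O(c).
Premise 10 is O(c → not v); since O(c), deontic closure gives O(not v).
The contrapositive of premise 5 (O(r → v)) is O(not v → not r), and O(not v) is already established, so O(not r).
The contrapositive of premise 9 (O(not w → r)) is O(not r → w), and O(not r) is already established, so O(w).
Premise 7 is O(u → not w); contrapositively O(w → not u). Since O(w) holds, K gives O(not u).
Premises 2, 3, 4, 8, 11 do not contribute to this derivation.
Hence not u is obligatory.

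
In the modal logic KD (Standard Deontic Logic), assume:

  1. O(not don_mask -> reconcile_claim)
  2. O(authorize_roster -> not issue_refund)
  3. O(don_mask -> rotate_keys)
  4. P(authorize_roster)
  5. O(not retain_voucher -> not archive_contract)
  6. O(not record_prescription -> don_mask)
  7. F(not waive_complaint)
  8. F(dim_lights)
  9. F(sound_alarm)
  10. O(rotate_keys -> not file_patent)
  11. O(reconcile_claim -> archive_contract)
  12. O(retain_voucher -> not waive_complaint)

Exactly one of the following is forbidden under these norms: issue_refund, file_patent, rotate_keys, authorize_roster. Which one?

Premise 7, F(not waive_complaint), is equivalent to O(waive_complaint).
Premise 12 is O(retain_voucher -> not waive_complaint); contrapositively O(waive_complaint -> not retain_voucher). Since O(waive_complaint) holds, K gives O(not retain_voucher).
From O(not retain_voucher) and premise 5, O(not retain_voucher -> not archive_contract), we obtain O(not archive_contract).
The contrapositive of premise 11 (O(reconcile_claim -> archive_contract)) is O(not archive_contract -> not reconcile_claim), and O(not archive_contract) is already established, so O(not reconcile_claim).
The contrapositive of premise 1 (O(not don_mask -> reconcile_claim)) is O(not reconcile_claim -> don_mask), and O(not reconcile_claim) is already established, so O(don_mask).
Premise 3 is O(don_mask -> rotate_keys); since O(don_mask), deontic closure gives O(rotate_keys).
Applying K to premise 10 (O(rotate_keys -> not file_patent)) and O(rotate_keys) yields O(not file_patent).
So O(not file_patent) holds, i.e. file_patent is forbidden. None of the other listed options is forbidden under the premises.

file_patent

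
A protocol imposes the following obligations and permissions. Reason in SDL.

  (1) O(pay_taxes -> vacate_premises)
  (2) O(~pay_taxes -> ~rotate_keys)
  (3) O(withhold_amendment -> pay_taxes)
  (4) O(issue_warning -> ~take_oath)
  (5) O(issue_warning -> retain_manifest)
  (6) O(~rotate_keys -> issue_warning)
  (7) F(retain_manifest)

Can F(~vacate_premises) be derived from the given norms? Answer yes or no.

Premise 7 is F(retain_manifest), i.e. O(~retain_manifest).
Premise 5, O(issue_warning -> retain_manifest), contraposes to O(~retain_manifest -> ~issue_warning); with O(~retain_manifest) we get O(~issue_warning).
The contrapositive of premise 6 (O(~rotate_keys -> issue_warning)) is O(~issue_warning -> rotate_keys), and O(~issue_warning) is already established, so O(rotate_keys).
Premise 2 is O(~pay_taxes -> ~rotate_keys); contrapositively O(rotate_keys -> pay_taxes). Since O(rotate_keys) holds, K gives O(pay_taxes).
Applying K to premise 1 (O(pay_taxes -> vacate_premises)) and O(pay_taxes) yields O(vacate_premises).
Premises 3, 4 do not contribute to this derivation.
So O(vacate_premises) holds, i.e. F(~vacate_premises). The claim follows.

Yes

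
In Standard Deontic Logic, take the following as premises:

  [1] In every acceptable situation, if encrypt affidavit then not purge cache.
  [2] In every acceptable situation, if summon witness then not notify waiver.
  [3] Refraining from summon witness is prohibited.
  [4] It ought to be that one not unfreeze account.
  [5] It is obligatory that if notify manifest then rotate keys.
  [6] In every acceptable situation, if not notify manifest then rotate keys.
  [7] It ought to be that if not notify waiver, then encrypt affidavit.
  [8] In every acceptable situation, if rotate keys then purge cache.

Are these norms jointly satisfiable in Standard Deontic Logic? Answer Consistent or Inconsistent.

Premises 6 and 5 cover both cases: O(¬notify_manifest → rotate_keys) and O(notify_manifest → rotate_keys). Since ¬notify_manifest ∨ notify_manifest is a tautology, O(rotate_keys) follows.
From O(rotate_keys) and premise 8, O(rotate_keys → purge_cache), we obtain O(purge_cache).
Premise 1 is O(encrypt_affidavit → ¬purge_cache); contrapositively O(purge_cache → ¬encrypt_affidavit). Since O(purge_cache) holds, K gives O(¬encrypt_affidavit).
The contrapositive of premise 7 (O(¬notify_waiver → encrypt_affidavit)) is O(¬encrypt_affidavit → notify_waiver), and O(¬encrypt_affidavit) is already established, so O(notify_waiver).
The contrapositive of premise 2 (O(summon_witness → ¬notify_waiver)) is O(notify_waiver → ¬summon_witness), and O(notify_waiver) is already established, so O(¬summon_witness).
But premise 3, F(¬summon_witness), means O(summon_witness).
We now have both O(¬summon_witness) and O(summon_witness) — summon_witness is simultaneously obligatory and forbidden, violating the D-axiom.

Inconsistent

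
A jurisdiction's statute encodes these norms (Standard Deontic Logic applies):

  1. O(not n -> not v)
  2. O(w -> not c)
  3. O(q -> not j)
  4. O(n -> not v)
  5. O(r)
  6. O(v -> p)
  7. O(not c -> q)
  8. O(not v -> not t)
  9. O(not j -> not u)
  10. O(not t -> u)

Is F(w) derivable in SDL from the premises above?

Yes

Premises 1 and 4 cover both cases: O(not n -> not v) and O(n -> not v). Since not n ∨ n is a tautology, O(not v) follows.
Premise 8 is O(not v -> not t); since O(not v), deontic closure gives O(not t).
With premise 10, O(not t -> u), the K-axiom yields O(u).
The contrapositive of premise 9 (O(not j -> not u)) is O(u -> j), and O(u) is already established, so O(j).
Premise 3 is O(q -> not j); contrapositively O(j -> not q). Since O(j) holds, K gives O(not q).
Premise 7 is O(not c -> q); contrapositively O(not q -> c). Since O(not q) holds, K gives O(c).
The contrapositive of premise 2 (O(w -> not c)) is O(c -> not w), and O(c) is already established, so O(not w).
Premises 5, 6 do not contribute to this derivation.
So O(not w) holds, i.e. F(w). The claim follows.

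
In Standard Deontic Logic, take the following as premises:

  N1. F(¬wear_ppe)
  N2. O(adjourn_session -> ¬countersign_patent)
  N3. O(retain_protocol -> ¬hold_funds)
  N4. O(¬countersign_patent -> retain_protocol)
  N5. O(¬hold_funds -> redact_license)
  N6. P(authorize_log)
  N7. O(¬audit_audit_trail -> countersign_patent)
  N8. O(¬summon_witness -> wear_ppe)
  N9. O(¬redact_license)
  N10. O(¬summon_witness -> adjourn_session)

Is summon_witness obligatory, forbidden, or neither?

Obligatory

Premise 9 gives O(¬redact_license).
Premise 5, O(¬hold_funds -> redact_license), contraposes to O(¬redact_license -> hold_funds); with O(¬redact_license) we get O(hold_funds).
Premise 3, O(retain_protocol -> ¬hold_funds), contraposes to O(hold_funds -> ¬retain_protocol); with O(hold_funds) we get O(¬retain_protocol).
Premise 4, O(¬countersign_patent -> retain_protocol), contraposes to O(¬retain_protocol -> countersign_patent); with O(¬retain_protocol) we get O(countersign_patent).
The contrapositive of premise 2 (O(adjourn_session -> ¬countersign_patent)) is O(countersign_patent -> ¬adjourn_session), and O(countersign_patent) is already established, so O(¬adjourn_session).
Premise 10 is O(¬summon_witness -> adjourn_session); contrapositively O(¬adjourn_session -> summon_witness). Since O(¬adjourn_session) holds, K gives O(summon_witness).
Premises 1, 6, 7, 8 do not contribute to this derivation.
Hence summon_witness is obligatory.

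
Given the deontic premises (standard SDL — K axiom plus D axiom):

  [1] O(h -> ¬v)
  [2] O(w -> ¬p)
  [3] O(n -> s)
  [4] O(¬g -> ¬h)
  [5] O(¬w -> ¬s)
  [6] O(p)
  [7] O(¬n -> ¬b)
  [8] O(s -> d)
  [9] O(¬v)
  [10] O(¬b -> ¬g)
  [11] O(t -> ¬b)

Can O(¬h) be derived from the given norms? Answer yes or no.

From premise 6 we have O(p).
The contrapositive of premise 2 (O(w -> ¬p)) is O(p -> ¬w), and O(p) is already established, so O(¬w).
With premise 5, O(¬w -> ¬s), the K-axiom yields O(¬s).
Premise 3, O(n -> s), contraposes to O(¬s -> ¬n); with O(¬s) we get O(¬n).
Premise 7 is O(¬n -> ¬b); since O(¬n), deontic closure gives O(¬b).
With premise 10, O(¬b -> ¬g), the K-axiom yields O(¬g).
From O(¬g) and premise 4, O(¬g -> ¬h), we obtain O(¬h).
Premises 1, 8, 9, 11 do not contribute to this derivation.
So O(¬h) follows.

Yes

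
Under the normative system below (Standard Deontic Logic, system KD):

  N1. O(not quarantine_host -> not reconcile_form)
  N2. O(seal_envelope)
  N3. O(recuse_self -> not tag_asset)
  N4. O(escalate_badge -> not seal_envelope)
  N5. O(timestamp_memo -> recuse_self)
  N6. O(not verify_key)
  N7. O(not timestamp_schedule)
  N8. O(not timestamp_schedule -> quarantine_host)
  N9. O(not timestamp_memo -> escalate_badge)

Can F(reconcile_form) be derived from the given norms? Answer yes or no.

No

Premise 1 is O(not quarantine_host -> not reconcile_form), but O(not quarantine_host) is not derivable from the premises, so it does not yield O(not reconcile_form).
No other premise forces O(not reconcile_form). An ideal world satisfying every premise can still have reconcile_form true, so F(reconcile_form) is not derivable.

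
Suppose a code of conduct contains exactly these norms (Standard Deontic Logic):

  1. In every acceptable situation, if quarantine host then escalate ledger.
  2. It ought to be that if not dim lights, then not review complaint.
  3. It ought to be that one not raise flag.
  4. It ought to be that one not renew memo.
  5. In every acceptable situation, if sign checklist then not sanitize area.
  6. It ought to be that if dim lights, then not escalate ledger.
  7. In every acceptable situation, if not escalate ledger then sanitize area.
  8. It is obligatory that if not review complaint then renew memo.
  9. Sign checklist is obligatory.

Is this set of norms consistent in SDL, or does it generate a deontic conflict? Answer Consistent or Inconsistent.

Inconsistent

Premise 9 states O(sign_checklist) outright.
With premise 5, O(sign_checklist → ¬sanitize_area), the K-axiom yields O(¬sanitize_area).
The contrapositive of premise 7 (O(¬escalate_ledger → sanitize_area)) is O(¬sanitize_area → escalate_ledger), and O(¬sanitize_area) is already established, so O(escalate_ledger).
The contrapositive of premise 6 (O(dim_lights → ¬escalate_ledger)) is O(escalate_ledger → ¬dim_lights), and O(escalate_ledger) is already established, so O(¬dim_lights).
With premise 2, O(¬dim_lights → ¬review_complaint), the K-axiom yields O(¬review_complaint).
Applying K to premise 8 (O(¬review_complaint → renew_memo)) and O(¬review_complaint) yields O(renew_memo).
But premise 4 directly asserts O(¬renew_memo).
We now have both O(renew_memo) and O(¬renew_memo) — renew_memo is simultaneously obligatory and forbidden, violating the D-axiom.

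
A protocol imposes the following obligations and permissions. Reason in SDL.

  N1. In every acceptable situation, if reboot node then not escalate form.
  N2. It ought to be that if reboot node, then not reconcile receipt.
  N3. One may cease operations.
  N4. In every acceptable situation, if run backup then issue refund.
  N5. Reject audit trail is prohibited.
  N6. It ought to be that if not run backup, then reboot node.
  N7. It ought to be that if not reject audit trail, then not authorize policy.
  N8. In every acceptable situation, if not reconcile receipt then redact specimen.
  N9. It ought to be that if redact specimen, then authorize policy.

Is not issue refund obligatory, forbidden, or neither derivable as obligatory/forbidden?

Premise 5 is F(reject_audit_trail), i.e. O(¬reject_audit_trail).
With premise 7, O(¬reject_audit_trail → ¬authorize_policy), the K-axiom yields O(¬authorize_policy).
Premise 9 is O(redact_specimen → authorize_policy); contrapositively O(¬authorize_policy → ¬redact_specimen). Since O(¬authorize_policy) holds, K gives O(¬redact_specimen).
Premise 8, O(¬reconcile_receipt → redact_specimen), contraposes to O(¬redact_specimen → reconcile_receipt); with O(¬redact_specimen) we get O(reconcile_receipt).
Premise 2, O(reboot_node → ¬reconcile_receipt), contraposes to O(reconcile_receipt → ¬reboot_node); with O(reconcile_receipt) we get O(¬reboot_node).
Premise 6, O(¬run_backup → reboot_node), contraposes to O(¬reboot_node → run_backup); with O(¬reboot_node) we get O(run_backup).
Applying K to premise 4 (O(run_backup → issue_refund)) and O(run_backup) yields O(issue_refund).
Premises 1, 3 do not contribute to this derivation.
Thus O(issue_refund), which is F(¬issue_refund): ¬issue_refund is forbidden.

Forbidden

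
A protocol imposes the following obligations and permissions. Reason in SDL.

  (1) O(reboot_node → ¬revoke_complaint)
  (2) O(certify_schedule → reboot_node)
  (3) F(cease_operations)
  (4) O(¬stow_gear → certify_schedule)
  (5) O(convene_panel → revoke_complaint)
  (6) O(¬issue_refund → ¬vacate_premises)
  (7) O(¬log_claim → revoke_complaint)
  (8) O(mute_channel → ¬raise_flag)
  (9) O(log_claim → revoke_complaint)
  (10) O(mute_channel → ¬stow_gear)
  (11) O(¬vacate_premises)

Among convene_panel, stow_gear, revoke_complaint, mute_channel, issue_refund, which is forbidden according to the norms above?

mute_channel

Premises 7 and 9 cover both cases: O(¬log_claim → revoke_complaint) and O(log_claim → revoke_complaint). Since ¬log_claim ∨ log_claim is a tautology, O(revoke_complaint) follows.
The contrapositive of premise 1 (O(reboot_node → ¬revoke_complaint)) is O(revoke_complaint → ¬reboot_node), and O(revoke_complaint) is already established, so O(¬reboot_node).
The contrapositive of premise 2 (O(certify_schedule → reboot_node)) is O(¬reboot_node → ¬certify_schedule), and O(¬reboot_node) is already established, so O(¬certify_schedule).
Premise 4, O(¬stow_gear → certify_schedule), contraposes to O(¬certify_schedule → stow_gear); with O(¬certify_schedule) we get O(stow_gear).
Premise 10, O(mute_channel → ¬stow_gear), contraposes to O(stow_gear → ¬mute_channel); with O(stow_gear) we get O(¬mute_channel).
So O(¬mute_channel) holds, i.e. mute_channel is forbidden. None of the other listed options is forbidden under the premises.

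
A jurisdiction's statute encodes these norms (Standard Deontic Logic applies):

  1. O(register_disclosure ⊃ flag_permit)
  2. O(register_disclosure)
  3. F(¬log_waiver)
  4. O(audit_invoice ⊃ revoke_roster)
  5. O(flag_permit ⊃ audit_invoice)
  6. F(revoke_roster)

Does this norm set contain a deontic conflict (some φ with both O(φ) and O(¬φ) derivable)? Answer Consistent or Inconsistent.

Inconsistent

Premise 2 states O(register_disclosure) outright.
With premise 1, O(register_disclosure ⊃ flag_permit), the K-axiom yields O(flag_permit).
With premise 5, O(flag_permit ⊃ audit_invoice), the K-axiom yields O(audit_invoice).
With premise 4, O(audit_invoice ⊃ revoke_roster), the K-axiom yields O(revoke_roster).
But premise 6, F(revoke_roster), means O(¬revoke_roster).
We now have both O(revoke_roster) and O(¬revoke_roster) — revoke_roster is simultaneously obligatory and forbidden, violating the D-axiom.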